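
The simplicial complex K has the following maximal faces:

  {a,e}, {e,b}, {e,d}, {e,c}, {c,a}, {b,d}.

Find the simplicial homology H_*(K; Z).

H_0 = Z,  H_1 = Z^2.

Fix the vertex order a < b < c < d < e and write every simplex with vertices in increasing order. Then dim K = 1 and the simplices of K are:

  0-simplices (5): a, b, c, d, e
  1-simplices (6): ac, ae, bd, be, ce, de

giving chain groups C_0 ≅ Z^5, C_1 ≅ Z^6.

The boundary map ∂_1: C_1 → C_0 sends each edge [p,q] (with p < q) to q − p. For instance
  ∂ce = e − c.
The resulting 5×6 matrix has rank 4, and its Smith normal form has invariant factors (1,1,1,1).

Reading off H_k = ker ∂_k / im ∂_{k+1}:

  H_0: rank C_0 − rank ∂_1 = 5 − 4 = 1, and the invariant factors of ∂_1 are all 1, so H_0 ≅ Z.
  H_1: rank ker ∂_1 − rank ∂_2 = (6 − 4) − 0 = 2, and there is no ∂_2, so H_1 ≅ Z^2.

(K is a triangulation of a wedge of 2 circles.)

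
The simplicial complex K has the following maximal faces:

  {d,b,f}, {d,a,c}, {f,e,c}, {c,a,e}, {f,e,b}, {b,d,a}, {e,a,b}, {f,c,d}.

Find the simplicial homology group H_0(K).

We work with the vertex ordering a < b < c < d < e < f. The simplices of K, each written with vertices in increasing order, are:

  0-simplices (6): a, b, c, d, e, f
  1-simplices (12): ab, ac, ad, ae, bd, be, bf, cd, ce, cf, df, ef
  2-simplices (8): abd, abe, acd, ace, bdf, bef, cdf, cef

giving chain groups C_0 ≅ Z^6, C_1 ≅ Z^12, C_2 ≅ Z^8.

Boundary ∂_1: C_1 → C_0 sends each edge [p,q] (with p < q) to q − p.
The 6×12 boundary matrix has rank 5 and Smith normal form diag(1,1,1,1,1).

The boundary map ∂_2: C_2 → C_1 sends each 2-simplex [p,q,r] to [q,r] − [p,r] + [p,q]. For instance
  ∂acd = cd − ad + ac,
  ∂cdf = df − cf + cd.
The 12×8 boundary matrix has rank 7 and Smith normal form diag(1,1,1,1,1,1,1).

Reading off H_k = ker ∂_k / im ∂_{k+1}:

  H_0: rank C_0 − rank ∂_1 = 6 − 5 = 1, and the invariant factors of ∂_1 are all 1, so H_0 = Z.

(K is a triangulation of the 2-sphere S^2.)

H_0 ≅ Z.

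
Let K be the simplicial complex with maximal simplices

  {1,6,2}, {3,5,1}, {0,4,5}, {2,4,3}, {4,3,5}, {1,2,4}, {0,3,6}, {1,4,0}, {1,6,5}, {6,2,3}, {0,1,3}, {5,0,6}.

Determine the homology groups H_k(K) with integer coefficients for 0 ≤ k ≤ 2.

H_0 = Z,  H_1 = Z_2,  H_2 = 0.

We work with the vertex ordering 0 < 1 < 2 < 3 < 4 < 5 < 6. The simplices of K, each written with vertices in increasing order, are:

  0-simplices (7): [0], [1], [2], [3], [4], [5], [6]
  1-simplices (18): [0,1], [0,3], [0,4], [0,5], [0,6], [1,2], [1,3], [1,4], [1,5], [1,6], [2,3], [2,4], [2,6], [3,4], [3,5], [3,6], [4,5], [5,6]
  2-simplices (12): [0,1,3], [0,1,4], [0,3,6], [0,4,5], [0,5,6], [1,2,4], [1,2,6], [1,3,5], [1,5,6], [2,3,4], [2,3,6], [3,4,5]

Hence C_0 ≅ Z^7, C_1 ≅ Z^18, C_2 ≅ Z^12.

Boundary ∂_1: C_1 → C_0 sends each edge [p,q] (with p < q) to q − p.
The resulting 7×18 matrix has rank 6, and its Smith normal form has invariant factors (1,1,1,1,1,1).

∂_2: C_2 → C_1 sends each 2-simplex [p,q,r] to [q,r] − [p,r] + [p,q]. For instance
  ∂[1,3,5] = [3,5] − [1,5] + [1,3],
  ∂[0,1,3] = [1,3] − [0,3] + [0,1].
As a 18×12 matrix over Z this has rank 12, with invariant factors (1,1,1,1,1,1,1,1,1,1,1,2).

Reading off H_k = ker ∂_k / im ∂_{k+1}:

  H_0: rank C_0 − rank ∂_1 = 7 − 6 = 1, and the invariant factors of ∂_1 are all 1, so H_0 ≅ Z.
  H_1: rank ker ∂_1 − rank ∂_2 = (18 − 6) − 12 = 0, and ∂_2 has invariant factor 2 > 1, so H_1 ≅ Z_2.
  H_2: rank ker ∂_2 − rank ∂_3 = (12 − 12) − 0 = 0, and there is no ∂_3, so H_2 ≅ 0.

(K is a triangulation of the real projective plane RP^2.)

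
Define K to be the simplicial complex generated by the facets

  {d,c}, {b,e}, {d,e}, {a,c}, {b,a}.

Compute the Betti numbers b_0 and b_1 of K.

Take the total order a < b < c < d < e on the vertex set. Then K (dimension 1) consists of the simplices:

  0-simplices (5): a, b, c, d, e
  1-simplices (5): ab, ac, be, cd, de

so the chain groups are C_0 ≅ Z^5, C_1 ≅ Z^5.

Boundary ∂_1: C_1 → C_0 maps an edge to its endpoints' difference, ∂[p,q] = q − p. For instance
  ∂be = e − b.
This gives a 5×5 integer matrix of rank 4; reducing to Smith normal form yields diagonal entries (1,1,1,1).

From H_k ≅ ker(∂_k) / im(∂_{k+1}) we obtain:

  H_0: rank C_0 − rank ∂_1 = 5 − 4 = 1, and the invariant factors of ∂_1 are all 1, so H_0 = Z.
  H_1: rank ker ∂_1 − rank ∂_2 = (5 − 4) − 0 = 1, and there is no ∂_2, so H_1 = Z.

As a check, the Euler characteristic is 5 − 5 = 0, which agrees with 1 − 1 = 0.

Hence the Betti numbers are b_0 = 1, b_1 = 1.

b_0 = 1, b_1 = 1.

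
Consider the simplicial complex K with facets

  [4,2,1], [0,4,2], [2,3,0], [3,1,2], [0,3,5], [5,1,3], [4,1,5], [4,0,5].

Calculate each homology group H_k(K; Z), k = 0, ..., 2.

H_0 = Z,  H_1 = 0,  H_2 = Z.

Fix the vertex order 0 < 1 < 2 < 3 < 4 < 5 and write every simplex with vertices in increasing order. Then dim K = 2 and the simplices of K are:

  0-simplices (6): [0], [1], [2], [3], [4], [5]
  1-simplices (12): [0,2], [0,3], [0,4], [0,5], [1,2], [1,3], [1,4], [1,5], [2,3], [2,4], [3,5], [4,5]
  2-simplices (8): [0,2,3], [0,2,4], [0,3,5], [0,4,5], [1,2,3], [1,2,4], [1,3,5], [1,4,5]

giving chain groups C_0 ≅ Z^6, C_1 ≅ Z^12, C_2 ≅ Z^8.

∂_1: C_1 → C_0 sends each edge [p,q] (with p < q) to q − p.
This gives a 6×12 integer matrix of rank 5; reducing to Smith normal form yields diagonal entries (1,1,1,1,1).

Boundary ∂_2: C_2 → C_1 sends each 2-simplex [p,q,r] to [q,r] − [p,r] + [p,q]. For instance
  ∂[0,4,5] = [4,5] − [0,5] + [0,4],
  ∂[1,3,5] = [3,5] − [1,5] + [1,3].
As a 12×8 matrix over Z this has rank 7, with invariant factors (1,1,1,1,1,1,1).

Now H_k = ker ∂_k / im ∂_{k+1}, so:

  H_0: rank C_0 − rank ∂_1 = 6 − 5 = 1, and the invariant factors of ∂_1 are all 1, so H_0 = Z.
  H_1: rank ker ∂_1 − rank ∂_2 = (12 − 5) − 7 = 0, and the invariant factors of ∂_2 are all 1, so H_1 = 0.
  H_2: rank ker ∂_2 − rank ∂_3 = (8 − 7) − 0 = 1, and there is no ∂_3, so H_2 = Z.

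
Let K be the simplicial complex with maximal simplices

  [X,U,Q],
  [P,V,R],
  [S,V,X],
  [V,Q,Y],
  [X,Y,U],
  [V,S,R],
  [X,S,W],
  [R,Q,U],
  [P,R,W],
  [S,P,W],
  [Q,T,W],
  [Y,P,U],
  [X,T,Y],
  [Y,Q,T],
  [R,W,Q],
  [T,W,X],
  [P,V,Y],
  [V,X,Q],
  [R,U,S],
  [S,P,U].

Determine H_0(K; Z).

Take the total order P < Q < R < S < T < U < V < W < X < Y on the vertex set. Then K (dimension 2) consists of the simplices:

  0-simplices (10): P, Q, R, S, T, U, V, W, X, Y
  1-simplices (30): PR, PS, PU, PV, PW, PY, QR, QT, QU, QV, QW, QX, QY, RS, RU, RV, RW, SU, SV, SW, SX, TW, TX, TY, UX, UY, VX, VY, WX, XY
  2-simplices (20): PRV, PRW, PSU, PSW, PUY, PVY, QRU, QRW, QTW, QTY, QUX, QVX, QVY, RSU, RSV, SVX, SWX, TWX, TXY, UXY

giving chain groups C_0 ≅ Z^10, C_1 ≅ Z^30, C_2 ≅ Z^20.

∂_1: C_1 → C_0 sends each edge [p,q] (with p < q) to q − p. For instance
  ∂WX = X − W.
As a 10×30 matrix over Z this has rank 9, with invariant factors (1,1,1,1,1,1,1,1,1).

The boundary map ∂_2: C_2 → C_1 maps a triangle to the signed sum of its edges. For instance
  ∂PSU = SU − PU + PS,
  ∂TXY = XY − TY + TX.
The resulting 30×20 matrix has rank 20, and its Smith normal form has invariant factors (1,1,1,1,1,1,1,1,1,1,1,1,1,1,1,1,1,1,1,2).

Now H_k = ker ∂_k / im ∂_{k+1}, so:

  H_0: rank C_0 − rank ∂_1 = 10 − 9 = 1, and the invariant factors of ∂_1 are all 1, so H_0 = Z.

H_0 = Z.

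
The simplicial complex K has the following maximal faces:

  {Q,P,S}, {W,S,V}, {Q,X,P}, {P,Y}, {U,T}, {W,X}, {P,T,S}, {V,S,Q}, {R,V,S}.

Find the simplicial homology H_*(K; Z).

K has 10 vertices, 16 edges, 6 triangles.
rank ∂_0 = 0, rank ∂_1 = 9 ⇒ b_0 = 10 − 0 − 9 = 1; all invariant factors of ∂_1 are 1 so no torsion. So H_0 ≅ Z.
rank ∂_1 = 9, rank ∂_2 = 6 ⇒ b_1 = 16 − 9 − 6 = 1; all invariant factors of ∂_2 are 1 so no torsion. So H_1 ≅ Z.
rank ∂_2 = 6, rank ∂_3 = 0 ⇒ b_2 = 6 − 6 − 0 = 0. So H_2 ≅ 0.

H_0 = Z,  H_1 = Z,  H_2 = 0.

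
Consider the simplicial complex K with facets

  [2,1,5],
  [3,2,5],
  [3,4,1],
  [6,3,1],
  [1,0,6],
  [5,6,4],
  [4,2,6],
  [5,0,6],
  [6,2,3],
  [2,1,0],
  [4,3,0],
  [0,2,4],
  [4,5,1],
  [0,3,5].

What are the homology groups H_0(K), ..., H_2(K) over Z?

Order the vertices as 0 < 1 < 2 < 3 < 4 < 5 < 6. Listing each simplex with vertices in this order, K has dimension 2 with simplices:

  0-simplices (7): [0], [1], [2], [3], [4], [5], [6]
  1-simplices (21): [0,1], [0,2], [0,3], [0,4], [0,5], [0,6], [1,2], [1,3], [1,4], [1,5], [1,6], [2,3], [2,4], [2,5], [2,6], [3,4], [3,5], [3,6], [4,5], [4,6], [5,6]
  2-simplices (14): [0,1,2], [0,1,6], [0,2,4], [0,3,4], [0,3,5], [0,5,6], [1,2,5], [1,3,4], [1,3,6], [1,4,5], [2,3,5], [2,3,6], [2,4,6], [4,5,6]

so the chain groups are C_0 ≅ Z^7, C_1 ≅ Z^21, C_2 ≅ Z^14.

∂_1: C_1 → C_0 sends each edge [p,q] (with p < q) to q − p. For instance
  ∂[5,6] = [6] − [5].
This gives a 7×21 integer matrix of rank 6; reducing to Smith normal form yields diagonal entries (1,1,1,1,1,1).

Boundary ∂_2: C_2 → C_1 maps a triangle to the signed sum of its edges. For instance
  ∂[2,3,6] = [3,6] − [2,6] + [2,3],
  ∂[2,3,5] = [3,5] − [2,5] + [2,3].
This gives a 21×14 integer matrix of rank 13; reducing to Smith normal form yields diagonal entries (1,1,1,1,1,1,1,1,1,1,1,1,1).

From H_k ≅ ker(∂_k) / im(∂_{k+1}) we obtain:

  H_0: rank C_0 − rank ∂_1 = 7 − 6 = 1, and the invariant factors of ∂_1 are all 1, so H_0 ≅ Z.
  H_1: rank ker ∂_1 − rank ∂_2 = (21 − 6) − 13 = 2, and the invariant factors of ∂_2 are all 1, so H_1 ≅ Z^2.
  H_2: rank ker ∂_2 − rank ∂_3 = (14 − 13) − 0 = 1, and there is no ∂_3, so H_2 ≅ Z.

H_0 = Z,  H_1 = Z^2,  H_2 = Z.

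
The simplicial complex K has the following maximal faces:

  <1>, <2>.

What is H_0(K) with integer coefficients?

Take the total order 1 < 2 on the vertex set. Then K (dimension 0) consists of the simplices:

  0-simplices (2): [1], [2]

so the chain groups are C_0 ≅ Z^2.

Computing H_k = (kernel of ∂_k) / (image of ∂_{k+1}):

  H_0: rank C_0 − rank ∂_1 = 2 − 0 = 2, and there is no ∂_1, so H_0 ≅ Z^2.

H_0 = Z^2.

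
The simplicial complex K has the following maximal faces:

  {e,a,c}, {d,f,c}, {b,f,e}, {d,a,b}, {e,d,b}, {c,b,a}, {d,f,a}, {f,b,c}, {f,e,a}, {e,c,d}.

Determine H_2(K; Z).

H_2 ≅ 0.

K has 6 vertices, 15 edges, 10 triangles.
rank ∂_2 = 10, rank ∂_3 = 0 ⇒ b_2 = 10 − 10 − 0 = 0. So H_2 ≅ 0.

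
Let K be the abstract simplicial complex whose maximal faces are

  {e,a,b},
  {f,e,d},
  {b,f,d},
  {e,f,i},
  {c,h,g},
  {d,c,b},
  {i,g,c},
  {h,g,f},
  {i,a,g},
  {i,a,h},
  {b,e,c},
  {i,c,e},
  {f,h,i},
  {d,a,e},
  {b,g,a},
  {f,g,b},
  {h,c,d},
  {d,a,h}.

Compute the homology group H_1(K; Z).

H_1 = Z ⊕ Z/2Z.

We work with the vertex ordering a < b < c < d < e < f < g < h < i. The simplices of K, each written with vertices in increasing order, are:

  0-simplices (9): a, b, c, d, e, f, g, h, i
  1-simplices (27): ab, ad, ae, ag, ah, ai, bc, bd, be, bf, bg, cd, ce, cg, ch, ci, de, df, dh, ef, ei, fg, fh, fi, gh, gi, hi
  2-simplices (18): abe, abg, ade, adh, agi, ahi, bcd, bce, bdf, bfg, cdh, cei, cgh, cgi, def, efi, fgh, fhi

so the chain groups are C_0 ≅ Z^9, C_1 ≅ Z^27, C_2 ≅ Z^18.

Boundary ∂_1: C_1 → C_0 sends each edge [p,q] (with p < q) to q − p.
The resulting 9×27 matrix has rank 8, and its Smith normal form has invariant factors (1,1,1,1,1,1,1,1).

The boundary map ∂_2: C_2 → C_1 maps a triangle to the signed sum of its edges. For instance
  ∂def = ef − df + de,
  ∂bfg = fg − bg + bf.
The resulting 27×18 matrix has rank 18, and its Smith normal form has invariant factors (1,1,1,1,1,1,1,1,1,1,1,1,1,1,1,1,1,2).

From H_k ≅ ker(∂_k) / im(∂_{k+1}) we obtain:

  H_1: rank ker ∂_1 − rank ∂_2 = (27 − 8) − 18 = 1, and ∂_2 has invariant factor 2 > 1, so H_1 = Z ⊕ Z/2Z.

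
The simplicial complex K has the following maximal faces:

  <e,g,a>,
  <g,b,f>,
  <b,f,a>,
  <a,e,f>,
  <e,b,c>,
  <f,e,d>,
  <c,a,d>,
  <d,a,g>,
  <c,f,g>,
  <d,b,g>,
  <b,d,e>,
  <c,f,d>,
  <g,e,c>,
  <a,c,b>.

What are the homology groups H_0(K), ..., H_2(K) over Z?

H_0 ≅ Z,  H_1 ≅ Z^2,  H_2 ≅ Z.

Fix the vertex order a < b < c < d < e < f < g and write every simplex with vertices in increasing order. Then dim K = 2 and the simplices of K are:

  0-simplices (7): a, b, c, d, e, f, g
  1-simplices (21): ab, ac, ad, ae, af, ag, bc, bd, be, bf, bg, cd, ce, cf, cg, de, df, dg, ef, eg, fg
  2-simplices (14): abc, abf, acd, adg, aef, aeg, bce, bde, bdg, bfg, cdf, ceg, cfg, def

giving chain groups C_0 ≅ Z^7, C_1 ≅ Z^21, C_2 ≅ Z^14.

∂_1: C_1 → C_0 is given by ∂[p,q] = [q] − [p]. For instance
  ∂bc = c − b.
As a 7×21 matrix over Z this has rank 6, with invariant factors (1,1,1,1,1,1).

∂_2: C_2 → C_1 acts by ∂[p,q,r] = [q,r] − [p,r] + [p,q]. For instance
  ∂bdg = dg − bg + bd,
  ∂cdf = df − cf + cd.
The 21×14 boundary matrix has rank 13 and Smith normal form diag(1,1,1,1,1,1,1,1,1,1,1,1,1).

Computing H_k = (kernel of ∂_k) / (image of ∂_{k+1}):

  H_0: rank C_0 − rank ∂_1 = 7 − 6 = 1, and the invariant factors of ∂_1 are all 1, so H_0 = Z.
  H_1: rank ker ∂_1 − rank ∂_2 = (21 − 6) − 13 = 2, and the invariant factors of ∂_2 are all 1, so H_1 = Z^2.
  H_2: rank ker ∂_2 − rank ∂_3 = (14 − 13) − 0 = 1, and there is no ∂_3, so H_2 = Z.

(K is a triangulation of the torus T^2.)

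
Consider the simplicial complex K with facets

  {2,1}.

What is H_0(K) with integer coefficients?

Fix the vertex order 1 < 2 and write every simplex with vertices in increasing order. Then dim K = 1 and the simplices of K are:

  0-simplices (2): [1], [2]
  1-simplices (1): [1,2]

Hence C_0 ≅ Z^2, C_1 ≅ Z^1.

Boundary ∂_1: C_1 → C_0 maps an edge to its endpoints' difference, ∂[p,q] = q − p. For instance
  ∂[1,2] = [2] − [1].
The resulting 2×1 matrix has rank 1, and its Smith normal form has invariant factors (1).

Now H_k = ker ∂_k / im ∂_{k+1}, so:

  H_0: rank C_0 − rank ∂_1 = 2 − 1 = 1, and the invariant factors of ∂_1 are all 1, so H_0 ≅ Z.

H_0 ≅ Z.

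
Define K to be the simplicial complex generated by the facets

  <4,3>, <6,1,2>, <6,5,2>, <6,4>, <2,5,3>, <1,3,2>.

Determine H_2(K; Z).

Take the total order 1 < 2 < 3 < 4 < 5 < 6 on the vertex set. Then K (dimension 2) consists of the simplices:

  0-simplices (6): [1], [2], [3], [4], [5], [6]
  1-simplices (10): [1,2], [1,3], [1,6], [2,3], [2,5], [2,6], [3,4], [3,5], [4,6], [5,6]
  2-simplices (4): [1,2,3], [1,2,6], [2,3,5], [2,5,6]

so the chain groups are C_0 ≅ Z^6, C_1 ≅ Z^10, C_2 ≅ Z^4.

The boundary map ∂_1: C_1 → C_0 maps an edge to its endpoints' difference, ∂[p,q] = q − p. For instance
  ∂[5,6] = [6] − [5].
The resulting 6×10 matrix has rank 5, and its Smith normal form has invariant factors (1,1,1,1,1).

∂_2: C_2 → C_1 sends each 2-simplex [p,q,r] to [q,r] − [p,r] + [p,q]. For instance
  ∂[1,2,6] = [2,6] − [1,6] + [1,2],
  ∂[2,3,5] = [3,5] − [2,5] + [2,3].
The 10×4 boundary matrix has rank 4 and Smith normal form diag(1,1,1,1).

Computing H_k = (kernel of ∂_k) / (image of ∂_{k+1}):

  H_2: rank ker ∂_2 − rank ∂_3 = (4 − 4) − 0 = 0, and there is no ∂_3, so H_2 ≅ 0.

H_2 ≅ 0.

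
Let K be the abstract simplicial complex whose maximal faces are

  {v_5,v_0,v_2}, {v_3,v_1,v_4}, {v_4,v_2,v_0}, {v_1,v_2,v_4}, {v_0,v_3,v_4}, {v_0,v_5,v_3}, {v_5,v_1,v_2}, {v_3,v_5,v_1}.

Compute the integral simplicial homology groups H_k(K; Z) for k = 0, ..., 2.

H_0 = Z,  H_1 = 0,  H_2 = Z.

We work with the vertex ordering v_0 < v_1 < v_2 < v_3 < v_4 < v_5. The simplices of K, each written with vertices in increasing order, are:

  0-simplices (6): [v_0], [v_1], [v_2], [v_3], [v_4], [v_5]
  1-simplices (12): [v_0,v_2], [v_0,v_3], [v_0,v_4], [v_0,v_5], [v_1,v_2], [v_1,v_3], [v_1,v_4], [v_1,v_5], [v_2,v_4], [v_2,v_5], [v_3,v_4], [v_3,v_5]
  2-simplices (8): [v_0,v_2,v_4], [v_0,v_2,v_5], [v_0,v_3,v_4], [v_0,v_3,v_5], [v_1,v_2,v_4], [v_1,v_2,v_5], [v_1,v_3,v_4], [v_1,v_3,v_5]

Hence C_0 ≅ Z^6, C_1 ≅ Z^12, C_2 ≅ Z^8.

Boundary ∂_1: C_1 → C_0 is given by ∂[p,q] = [q] − [p]. For instance
  ∂[v_0,v_5] = [v_5] − [v_0].
As a 6×12 matrix over Z this has rank 5, with invariant factors (1,1,1,1,1).

Boundary ∂_2: C_2 → C_1 maps a triangle to the signed sum of its edges. For instance
  ∂[v_1,v_3,v_4] = [v_3,v_4] − [v_1,v_4] + [v_1,v_3],
  ∂[v_0,v_3,v_4] = [v_3,v_4] − [v_0,v_4] + [v_0,v_3].
The 12×8 boundary matrix has rank 7 and Smith normal form diag(1,1,1,1,1,1,1).

Now H_k = ker ∂_k / im ∂_{k+1}, so:

  H_0: rank C_0 − rank ∂_1 = 6 − 5 = 1, and the invariant factors of ∂_1 are all 1, so H_0 = Z.
  H_1: rank ker ∂_1 − rank ∂_2 = (12 − 5) − 7 = 0, and the invariant factors of ∂_2 are all 1, so H_1 = 0.
  H_2: rank ker ∂_2 − rank ∂_3 = (8 − 7) − 0 = 1, and there is no ∂_3, so H_2 = Z.

As a check, the Euler characteristic is 6 − 12 + 8 = 2, which agrees with 1 − 0 + 1 = 2.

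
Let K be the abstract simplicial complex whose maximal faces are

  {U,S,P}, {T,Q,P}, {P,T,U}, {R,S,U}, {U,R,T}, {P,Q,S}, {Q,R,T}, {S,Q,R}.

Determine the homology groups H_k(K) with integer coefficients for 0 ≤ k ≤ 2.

H_0 = Z,  H_1 = 0,  H_2 = Z.

K has 6 vertices, 12 edges, 8 triangles.
rank ∂_0 = 0, rank ∂_1 = 5 ⇒ b_0 = 6 − 0 − 5 = 1; all invariant factors of ∂_1 are 1 so no torsion. So H_0 = Z.
rank ∂_1 = 5, rank ∂_2 = 7 ⇒ b_1 = 12 − 5 − 7 = 0; all invariant factors of ∂_2 are 1 so no torsion. So H_1 = 0.
rank ∂_2 = 7, rank ∂_3 = 0 ⇒ b_2 = 8 − 7 − 0 = 1. So H_2 = Z.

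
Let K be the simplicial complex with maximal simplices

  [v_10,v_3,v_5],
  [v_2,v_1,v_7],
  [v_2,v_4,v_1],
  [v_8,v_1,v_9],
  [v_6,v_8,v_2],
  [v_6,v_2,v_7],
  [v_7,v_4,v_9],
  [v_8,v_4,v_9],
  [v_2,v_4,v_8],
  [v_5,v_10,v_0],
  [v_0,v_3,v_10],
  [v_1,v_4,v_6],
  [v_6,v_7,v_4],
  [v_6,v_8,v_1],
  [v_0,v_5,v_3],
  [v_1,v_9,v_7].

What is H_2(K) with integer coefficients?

Fix the vertex order v_0 < v_1 < v_2 < v_3 < v_4 < v_5 < v_6 < v_7 < v_8 < v_9 < v_10 and write every simplex with vertices in increasing order. Then dim K = 2 and the simplices of K are:

  0-simplices (11): [v_0], [v_1], [v_2], [v_3], [v_4], [v_5], [v_6], [v_7], [v_8], [v_9], [v_10]
  1-simplices (24): (24 of them)
  2-simplices (16): (16 of them)

so the chain groups are C_0 ≅ Z^11, C_1 ≅ Z^24, C_2 ≅ Z^16.

Boundary ∂_1: C_1 → C_0 is given by ∂[p,q] = [q] − [p]. For instance
  ∂[v_2,v_7] = [v_7] − [v_2].
As a 11×24 matrix over Z this has rank 9, with invariant factors (1,1,1,1,1,1,1,1,1).

∂_2: C_2 → C_1 acts by ∂[p,q,r] = [q,r] − [p,r] + [p,q]. For instance
  ∂[v_0,v_3,v_5] = [v_3,v_5] − [v_0,v_5] + [v_0,v_3],
  ∂[v_1,v_4,v_6] = [v_4,v_6] − [v_1,v_6] + [v_1,v_4].
This gives a 24×16 integer matrix of rank 15; reducing to Smith normal form yields diagonal entries (1,1,1,1,1,1,1,1,1,1,1,1,1,1,2).

From H_k ≅ ker(∂_k) / im(∂_{k+1}) we obtain:

  H_2: rank ker ∂_2 − rank ∂_3 = (16 − 15) − 0 = 1, and there is no ∂_3, so H_2 = Z.

H_2 ≅ Z.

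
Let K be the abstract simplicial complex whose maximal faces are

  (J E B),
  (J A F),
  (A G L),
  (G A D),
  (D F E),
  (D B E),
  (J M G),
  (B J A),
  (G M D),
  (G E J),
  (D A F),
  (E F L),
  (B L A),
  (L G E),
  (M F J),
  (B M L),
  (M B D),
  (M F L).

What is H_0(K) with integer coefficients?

H_0 = Z.

Fix the vertex order A < B < D < E < F < G < J < L < M and write every simplex with vertices in increasing order. Then dim K = 2 and the simplices of K are:

  0-simplices (9): A, B, D, E, F, G, J, L, M
  1-simplices (27): AB, AD, AF, AG, AJ, AL, BD, BE, BJ, BL, BM, DE, DF, DG, DM, EF, EG, EJ, EL, FJ, FL, FM, GJ, GL, GM, JM, LM
  2-simplices (18): ABJ, ABL, ADF, ADG, AFJ, AGL, BDE, BDM, BEJ, BLM, DEF, DGM, EFL, EGJ, EGL, FJM, FLM, GJM

so the chain groups are C_0 ≅ Z^9, C_1 ≅ Z^27, C_2 ≅ Z^18.

The boundary map ∂_1: C_1 → C_0 is given by ∂[p,q] = [q] − [p]. For instance
  ∂EL = L − E.
As a 9×27 matrix over Z this has rank 8, with invariant factors (1,1,1,1,1,1,1,1).

∂_2: C_2 → C_1 acts by ∂[p,q,r] = [q,r] − [p,r] + [p,q]. For instance
  ∂EGL = GL − EL + EG,
  ∂DGM = GM − DM + DG.
The resulting 27×18 matrix has rank 17, and its Smith normal form has invariant factors (1,1,1,1,1,1,1,1,1,1,1,1,1,1,1,1,1).

From H_k ≅ ker(∂_k) / im(∂_{k+1}) we obtain:

  H_0: rank C_0 − rank ∂_1 = 9 − 8 = 1, and the invariant factors of ∂_1 are all 1, so H_0 = Z.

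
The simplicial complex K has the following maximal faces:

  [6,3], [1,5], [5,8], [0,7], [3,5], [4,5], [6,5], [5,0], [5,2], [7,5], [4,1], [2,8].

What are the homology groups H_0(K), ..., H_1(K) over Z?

Order the vertices as 0 < 1 < 2 < 3 < 4 < 5 < 6 < 7 < 8. Listing each simplex with vertices in this order, K has dimension 1 with simplices:

  0-simplices (9): [0], [1], [2], [3], [4], [5], [6], [7], [8]
  1-simplices (12): [0,5], [0,7], [1,4], [1,5], [2,5], [2,8], [3,5], [3,6], [4,5], [5,6], [5,7], [5,8]

giving chain groups C_0 ≅ Z^9, C_1 ≅ Z^12.

Boundary ∂_1: C_1 → C_0 is given by ∂[p,q] = [q] − [p].
As a 9×12 matrix over Z this has rank 8, with invariant factors (1,1,1,1,1,1,1,1).

Computing H_k = (kernel of ∂_k) / (image of ∂_{k+1}):

  H_0: rank C_0 − rank ∂_1 = 9 − 8 = 1, and the invariant factors of ∂_1 are all 1, so H_0 ≅ Z.
  H_1: rank ker ∂_1 − rank ∂_2 = (12 − 8) − 0 = 4, and there is no ∂_2, so H_1 ≅ Z^4.

As a check, the Euler characteristic is 9 − 12 = -3, which agrees with 1 − 4 = -3.

H_0 ≅ Z,  H_1 ≅ Z^4.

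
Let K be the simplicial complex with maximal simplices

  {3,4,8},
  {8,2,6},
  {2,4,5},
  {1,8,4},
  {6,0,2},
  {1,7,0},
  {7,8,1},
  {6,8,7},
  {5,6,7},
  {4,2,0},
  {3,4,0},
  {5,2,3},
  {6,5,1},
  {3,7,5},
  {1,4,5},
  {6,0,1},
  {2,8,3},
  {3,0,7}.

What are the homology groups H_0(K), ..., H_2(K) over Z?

H_0 = Z,  H_1 = Z ⊕ Z/2Z,  H_2 = 0.

We work with the vertex ordering 0 < 1 < 2 < 3 < 4 < 5 < 6 < 7 < 8. The simplices of K, each written with vertices in increasing order, are:

  0-simplices (9): [0], [1], [2], [3], [4], [5], [6], [7], [8]
  1-simplices (27): (27 of them)
  2-simplices (18): [0,1,6], [0,1,7], [0,2,4], [0,2,6], [0,3,4], [0,3,7], [1,4,5], [1,4,8], [1,5,6], [1,7,8], [2,3,5], [2,3,8], [2,4,5], [2,6,8], [3,4,8], [3,5,7], [5,6,7], [6,7,8]

giving chain groups C_0 ≅ Z^9, C_1 ≅ Z^27, C_2 ≅ Z^18.

Boundary ∂_1: C_1 → C_0 maps an edge to its endpoints' difference, ∂[p,q] = q − p.
The resulting 9×27 matrix has rank 8, and its Smith normal form has invariant factors (1,1,1,1,1,1,1,1).

The boundary map ∂_2: C_2 → C_1 acts by ∂[p,q,r] = [q,r] − [p,r] + [p,q]. For instance
  ∂[1,4,8] = [4,8] − [1,8] + [1,4],
  ∂[1,5,6] = [5,6] − [1,6] + [1,5].
The resulting 27×18 matrix has rank 18, and its Smith normal form has invariant factors (1,1,1,1,1,1,1,1,1,1,1,1,1,1,1,1,1,2).

Reading off H_k = ker ∂_k / im ∂_{k+1}:

  H_0: rank C_0 − rank ∂_1 = 9 − 8 = 1, and the invariant factors of ∂_1 are all 1, so H_0 = Z.
  H_1: rank ker ∂_1 − rank ∂_2 = (27 − 8) − 18 = 1, and ∂_2 has invariant factor 2 > 1, so H_1 = Z ⊕ Z/2Z.
  H_2: rank ker ∂_2 − rank ∂_3 = (18 − 18) − 0 = 0, and there is no ∂_3, so H_2 = 0.

As a check, the Euler characteristic is 9 − 27 + 18 = 0, which agrees with 1 − 1 + 0 = 0.
(K is a triangulation of the Klein bottle.)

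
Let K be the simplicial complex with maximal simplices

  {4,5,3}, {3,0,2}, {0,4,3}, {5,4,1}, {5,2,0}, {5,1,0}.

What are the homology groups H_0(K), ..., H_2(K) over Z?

H_0 ≅ Z,  H_1 ≅ Z,  H_2 = 0.

We work with the vertex ordering 0 < 1 < 2 < 3 < 4 < 5. The simplices of K, each written with vertices in increasing order, are:

  0-simplices (6): [0], [1], [2], [3], [4], [5]
  1-simplices (12): [0,1], [0,2], [0,3], [0,4], [0,5], [1,4], [1,5], [2,3], [2,5], [3,4], [3,5], [4,5]
  2-simplices (6): [0,1,5], [0,2,3], [0,2,5], [0,3,4], [1,4,5], [3,4,5]

giving chain groups C_0 ≅ Z^6, C_1 ≅ Z^12, C_2 ≅ Z^6.

The boundary map ∂_1: C_1 → C_0 maps an edge to its endpoints' difference, ∂[p,q] = q − p. For instance
  ∂[0,4] = [4] − [0].
As a 6×12 matrix over Z this has rank 5, with invariant factors (1,1,1,1,1).

Boundary ∂_2: C_2 → C_1 maps a triangle to the signed sum of its edges. For instance
  ∂[0,2,5] = [2,5] − [0,5] + [0,2],
  ∂[1,4,5] = [4,5] − [1,5] + [1,4].
As a 12×6 matrix over Z this has rank 6, with invariant factors (1,1,1,1,1,1).

Computing H_k = (kernel of ∂_k) / (image of ∂_{k+1}):

  H_0: rank C_0 − rank ∂_1 = 6 − 5 = 1, and the invariant factors of ∂_1 are all 1, so H_0 ≅ Z.
  H_1: rank ker ∂_1 − rank ∂_2 = (12 − 5) − 6 = 1, and the invariant factors of ∂_2 are all 1, so H_1 ≅ Z.
  H_2: rank ker ∂_2 − rank ∂_3 = (6 − 6) − 0 = 0, and there is no ∂_3, so H_2 ≅ 0.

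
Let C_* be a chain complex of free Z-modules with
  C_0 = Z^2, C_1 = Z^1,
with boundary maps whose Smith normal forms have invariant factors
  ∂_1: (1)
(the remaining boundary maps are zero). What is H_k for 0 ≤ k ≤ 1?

H_0: b_0 = 2 − 0 − 1 = 1; torsion from ∂_1 factors > 1: none. So H_0 = Z.
H_1: b_1 = 1 − 1 − 0 = 0; torsion from ∂_2 factors > 1: none. So H_1 = 0.

H_0 = Z,  H_1 = 0.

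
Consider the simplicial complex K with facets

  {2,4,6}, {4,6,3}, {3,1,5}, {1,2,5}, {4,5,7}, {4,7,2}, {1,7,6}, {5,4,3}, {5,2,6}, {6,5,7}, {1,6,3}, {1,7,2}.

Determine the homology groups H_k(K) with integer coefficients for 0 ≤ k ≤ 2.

We work with the vertex ordering 1 < 2 < 3 < 4 < 5 < 6 < 7. The simplices of K, each written with vertices in increasing order, are:

  0-simplices (7): [1], [2], [3], [4], [5], [6], [7]
  1-simplices (18): [1,2], [1,3], [1,5], [1,6], [1,7], [2,4], [2,5], [2,6], [2,7], [3,4], [3,5], [3,6], [4,5], [4,6], [4,7], [5,6], [5,7], [6,7]
  2-simplices (12): [1,2,5], [1,2,7], [1,3,5], [1,3,6], [1,6,7], [2,4,6], [2,4,7], [2,5,6], [3,4,5], [3,4,6], [4,5,7], [5,6,7]

Hence C_0 ≅ Z^7, C_1 ≅ Z^18, C_2 ≅ Z^12.

The boundary map ∂_1: C_1 → C_0 maps an edge to its endpoints' difference, ∂[p,q] = q − p.
As a 7×18 matrix over Z this has rank 6, with invariant factors (1,1,1,1,1,1).

Boundary ∂_2: C_2 → C_1 sends each 2-simplex [p,q,r] to [q,r] − [p,r] + [p,q]. For instance
  ∂[1,2,5] = [2,5] − [1,5] + [1,2],
  ∂[3,4,5] = [4,5] − [3,5] + [3,4].
This gives a 18×12 integer matrix of rank 12; reducing to Smith normal form yields diagonal entries (1,1,1,1,1,1,1,1,1,1,1,2).

Reading off H_k = ker ∂_k / im ∂_{k+1}:

  H_0: rank C_0 − rank ∂_1 = 7 − 6 = 1, and the invariant factors of ∂_1 are all 1, so H_0 ≅ Z.
  H_1: rank ker ∂_1 − rank ∂_2 = (18 − 6) − 12 = 0, and ∂_2 has invariant factor 2 > 1, so H_1 ≅ Z/2.
  H_2: rank ker ∂_2 − rank ∂_3 = (12 − 12) − 0 = 0, and there is no ∂_3, so H_2 ≅ 0.

As a check, the Euler characteristic is 7 − 18 + 12 = 1, which agrees with 1 − 0 + 0 = 1.

H_0 ≅ Z,  H_1 ≅ Z/2,  H_2 = 0.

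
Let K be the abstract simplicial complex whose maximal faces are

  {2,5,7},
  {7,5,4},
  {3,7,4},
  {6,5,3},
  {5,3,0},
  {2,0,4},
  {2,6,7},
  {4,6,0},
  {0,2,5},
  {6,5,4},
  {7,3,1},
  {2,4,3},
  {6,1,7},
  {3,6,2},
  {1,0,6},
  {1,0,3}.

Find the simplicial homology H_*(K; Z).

H_0 = Z,  H_1 = Z^2,  H_2 = Z.

Order the vertices as 0 < 1 < 2 < 3 < 4 < 5 < 6 < 7. Listing each simplex with vertices in this order, K has dimension 2 with simplices:

  0-simplices (8): [0], [1], [2], [3], [4], [5], [6], [7]
  1-simplices (24): (24 of them)
  2-simplices (16): [0,1,3], [0,1,6], [0,2,4], [0,2,5], [0,3,5], [0,4,6], [1,3,7], [1,6,7], [2,3,4], [2,3,6], [2,5,7], [2,6,7], [3,4,7], [3,5,6], [4,5,6], [4,5,7]

giving chain groups C_0 ≅ Z^8, C_1 ≅ Z^24, C_2 ≅ Z^16.

Boundary ∂_1: C_1 → C_0 is given by ∂[p,q] = [q] − [p]. For instance
  ∂[3,4] = [4] − [3].
The 8×24 boundary matrix has rank 7 and Smith normal form diag(1,1,1,1,1,1,1).

∂_2: C_2 → C_1 maps a triangle to the signed sum of its edges. For instance
  ∂[0,1,3] = [1,3] − [0,3] + [0,1],
  ∂[0,2,4] = [2,4] − [0,4] + [0,2].
As a 24×16 matrix over Z this has rank 15, with invariant factors (1,1,1,1,1,1,1,1,1,1,1,1,1,1,1).

Now H_k = ker ∂_k / im ∂_{k+1}, so:

  H_0: rank C_0 − rank ∂_1 = 8 − 7 = 1, and the invariant factors of ∂_1 are all 1, so H_0 = Z.
  H_1: rank ker ∂_1 − rank ∂_2 = (24 − 7) − 15 = 2, and the invariant factors of ∂_2 are all 1, so H_1 = Z^2.
  H_2: rank ker ∂_2 − rank ∂_3 = (16 − 15) − 0 = 1, and there is no ∂_3, so H_2 = Z.

As a check, the Euler characteristic is 8 − 24 + 16 = 0, which agrees with 1 − 2 + 1 = 0.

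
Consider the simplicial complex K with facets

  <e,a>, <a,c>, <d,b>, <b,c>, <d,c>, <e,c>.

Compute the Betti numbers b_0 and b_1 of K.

We work with the vertex ordering a < b < c < d < e. The simplices of K, each written with vertices in increasing order, are:

  0-simplices (5): a, b, c, d, e
  1-simplices (6): ac, ae, bc, bd, cd, ce

so the chain groups are C_0 ≅ Z^5, C_1 ≅ Z^6.

The boundary map ∂_1: C_1 → C_0 is given by ∂[p,q] = [q] − [p]. For instance
  ∂ae = e − a.
The resulting 5×6 matrix has rank 4, and its Smith normal form has invariant factors (1,1,1,1).

From H_k ≅ ker(∂_k) / im(∂_{k+1}) we obtain:

  H_0: rank C_0 − rank ∂_1 = 5 − 4 = 1, and the invariant factors of ∂_1 are all 1, so H_0 = Z.
  H_1: rank ker ∂_1 − rank ∂_2 = (6 − 4) − 0 = 2, and there is no ∂_2, so H_1 = Z^2.

As a check, the Euler characteristic is 5 − 6 = -1, which agrees with 1 − 2 = -1.
(K is a triangulation of a wedge of 2 circles.)

Hence the Betti numbers are b_0 = 1, b_1 = 2.

b_0 = 1, b_1 = 2.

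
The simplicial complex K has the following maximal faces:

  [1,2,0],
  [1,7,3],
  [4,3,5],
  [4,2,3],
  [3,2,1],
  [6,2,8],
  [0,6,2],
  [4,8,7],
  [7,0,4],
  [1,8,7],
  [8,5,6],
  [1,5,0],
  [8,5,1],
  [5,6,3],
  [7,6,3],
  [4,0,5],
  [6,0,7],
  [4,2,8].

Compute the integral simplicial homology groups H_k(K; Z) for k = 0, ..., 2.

We work with the vertex ordering 0 < 1 < 2 < 3 < 4 < 5 < 6 < 7 < 8. The simplices of K, each written with vertices in increasing order, are:

  0-simplices (9): [0], [1], [2], [3], [4], [5], [6], [7], [8]
  1-simplices (27): (27 of them)
  2-simplices (18): [0,1,2], [0,1,5], [0,2,6], [0,4,5], [0,4,7], [0,6,7], [1,2,3], [1,3,7], [1,5,8], [1,7,8], [2,3,4], [2,4,8], [2,6,8], [3,4,5], [3,5,6], [3,6,7], [4,7,8], [5,6,8]

giving chain groups C_0 ≅ Z^9, C_1 ≅ Z^27, C_2 ≅ Z^18.

The boundary map ∂_1: C_1 → C_0 maps an edge to its endpoints' difference, ∂[p,q] = q − p.
The resulting 9×27 matrix has rank 8, and its Smith normal form has invariant factors (1,1,1,1,1,1,1,1).

The boundary map ∂_2: C_2 → C_1 sends each 2-simplex [p,q,r] to [q,r] − [p,r] + [p,q]. For instance
  ∂[1,3,7] = [3,7] − [1,7] + [1,3],
  ∂[2,4,8] = [4,8] − [2,8] + [2,4].
The 27×18 boundary matrix has rank 17 and Smith normal form diag(1,1,1,1,1,1,1,1,1,1,1,1,1,1,1,1,1).

Now H_k = ker ∂_k / im ∂_{k+1}, so:

  H_0: rank C_0 − rank ∂_1 = 9 − 8 = 1, and the invariant factors of ∂_1 are all 1, so H_0 ≅ Z.
  H_1: rank ker ∂_1 − rank ∂_2 = (27 − 8) − 17 = 2, and the invariant factors of ∂_2 are all 1, so H_1 ≅ Z^2.
  H_2: rank ker ∂_2 − rank ∂_3 = (18 − 17) − 0 = 1, and there is no ∂_3, so H_2 ≅ Z.

H_0 ≅ Z,  H_1 ≅ Z^2,  H_2 ≅ Z.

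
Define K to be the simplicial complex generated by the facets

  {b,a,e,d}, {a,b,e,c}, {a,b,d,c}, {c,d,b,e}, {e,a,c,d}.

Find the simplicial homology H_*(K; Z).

H_0 ≅ Z,  H_1 = 0,  H_2 = 0,  H_3 ≅ Z.

Fix the vertex order a < b < c < d < e and write every simplex with vertices in increasing order. Then dim K = 3 and the simplices of K are:

  0-simplices (5): a, b, c, d, e
  1-simplices (10): ab, ac, ad, ae, bc, bd, be, cd, ce, de
  2-simplices (10): abc, abd, abe, acd, ace, ade, bcd, bce, bde, cde
  3-simplices (5): abcd, abce, abde, acde, bcde

giving chain groups C_0 ≅ Z^5, C_1 ≅ Z^10, C_2 ≅ Z^10, C_3 ≅ Z^5.

The boundary map ∂_1: C_1 → C_0 sends each edge [p,q] (with p < q) to q − p.
The 5×10 boundary matrix has rank 4 and Smith normal form diag(1,1,1,1).

Boundary ∂_2: C_2 → C_1 acts by ∂[p,q,r] = [q,r] − [p,r] + [p,q]. For instance
  ∂acd = cd − ad + ac,
  ∂abe = be − ae + ab.
The resulting 10×10 matrix has rank 6, and its Smith normal form has invariant factors (1,1,1,1,1,1).

Boundary ∂_3: C_3 → C_2 sends each 3-simplex σ to the alternating sum Σ_i (−1)^i (σ with its i-th vertex removed). For instance
  ∂abcd = bcd − acd + abd − abc,
  ∂acde = cde − ade + ace − acd.
The resulting 10×5 matrix has rank 4, and its Smith normal form has invariant factors (1,1,1,1).

Now H_k = ker ∂_k / im ∂_{k+1}, so:

  H_0: rank C_0 − rank ∂_1 = 5 − 4 = 1, and the invariant factors of ∂_1 are all 1, so H_0 = Z.
  H_1: rank ker ∂_1 − rank ∂_2 = (10 − 4) − 6 = 0, and the invariant factors of ∂_2 are all 1, so H_1 = 0.
  H_2: rank ker ∂_2 − rank ∂_3 = (10 − 6) − 4 = 0, and the invariant factors of ∂_3 are all 1, so H_2 = 0.
  H_3: rank ker ∂_3 − rank ∂_4 = (5 − 4) − 0 = 1, and there is no ∂_4, so H_3 = Z.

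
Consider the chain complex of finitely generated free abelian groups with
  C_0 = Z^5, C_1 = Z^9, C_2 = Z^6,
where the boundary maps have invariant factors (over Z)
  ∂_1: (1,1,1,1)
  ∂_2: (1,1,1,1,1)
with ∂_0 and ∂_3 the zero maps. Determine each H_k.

H_0: b_0 = 5 − 0 − 4 = 1; torsion from ∂_1 factors > 1: none. So H_0 ≅ Z.
H_1: b_1 = 9 − 4 − 5 = 0; torsion from ∂_2 factors > 1: none. So H_1 ≅ 0.
H_2: b_2 = 6 − 5 − 0 = 1; torsion from ∂_3 factors > 1: none. So H_2 ≅ Z.

H_0 ≅ Z,  H_1 = 0,  H_2 ≅ Z.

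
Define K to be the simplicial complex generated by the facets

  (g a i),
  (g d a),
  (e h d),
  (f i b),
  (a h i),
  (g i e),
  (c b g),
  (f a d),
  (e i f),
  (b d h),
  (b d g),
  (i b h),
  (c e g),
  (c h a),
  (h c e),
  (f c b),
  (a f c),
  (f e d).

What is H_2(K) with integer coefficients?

H_2 ≅ Z.

Fix the vertex order a < b < c < d < e < f < g < h < i and write every simplex with vertices in increasing order. Then dim K = 2 and the simplices of K are:

  0-simplices (9): a, b, c, d, e, f, g, h, i
  1-simplices (27): ac, ad, af, ag, ah, ai, bc, bd, bf, bg, bh, bi, ce, cf, cg, ch, de, df, dg, dh, ef, eg, eh, ei, fi, gi, hi
  2-simplices (18): acf, ach, adf, adg, agi, ahi, bcf, bcg, bdg, bdh, bfi, bhi, ceg, ceh, def, deh, efi, egi

Hence C_0 ≅ Z^9, C_1 ≅ Z^27, C_2 ≅ Z^18.

Boundary ∂_1: C_1 → C_0 is given by ∂[p,q] = [q] − [p].
This gives a 9×27 integer matrix of rank 8; reducing to Smith normal form yields diagonal entries (1,1,1,1,1,1,1,1).

∂_2: C_2 → C_1 maps a triangle to the signed sum of its edges. For instance
  ∂ceg = eg − cg + ce,
  ∂ach = ch − ah + ac.
As a 27×18 matrix over Z this has rank 17, with invariant factors (1,1,1,1,1,1,1,1,1,1,1,1,1,1,1,1,1).

Reading off H_k = ker ∂_k / im ∂_{k+1}:

  H_2: rank ker ∂_2 − rank ∂_3 = (18 − 17) − 0 = 1, and there is no ∂_3, so H_2 = Z.

(K is a triangulation of the torus T^2.)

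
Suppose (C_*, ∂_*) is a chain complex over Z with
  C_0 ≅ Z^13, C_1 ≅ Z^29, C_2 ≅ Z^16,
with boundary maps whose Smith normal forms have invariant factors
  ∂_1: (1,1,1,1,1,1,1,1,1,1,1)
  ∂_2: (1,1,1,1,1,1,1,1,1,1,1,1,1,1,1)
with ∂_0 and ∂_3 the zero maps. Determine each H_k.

H_0: b_0 = 13 − 0 − 11 = 2; torsion from ∂_1 factors > 1: none. So H_0 = Z^2.
H_1: b_1 = 29 − 11 − 15 = 3; torsion from ∂_2 factors > 1: none. So H_1 = Z^3.
H_2: b_2 = 16 − 15 − 0 = 1; torsion from ∂_3 factors > 1: none. So H_2 = Z.

H_0 = Z^2,  H_1 = Z^3,  H_2 = Z.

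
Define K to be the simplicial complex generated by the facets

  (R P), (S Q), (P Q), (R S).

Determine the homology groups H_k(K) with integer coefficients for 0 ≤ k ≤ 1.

H_0 = Z,  H_1 = Z.

Order the vertices as P < Q < R < S. Listing each simplex with vertices in this order, K has dimension 1 with simplices:

  0-simplices (4): P, Q, R, S
  1-simplices (4): PQ, PR, QS, RS

Hence C_0 ≅ Z^4, C_1 ≅ Z^4.

Boundary ∂_1: C_1 → C_0 maps an edge to its endpoints' difference, ∂[p,q] = q − p. For instance
  ∂PQ = Q − P.
The resulting 4×4 matrix has rank 3, and its Smith normal form has invariant factors (1,1,1).

From H_k ≅ ker(∂_k) / im(∂_{k+1}) we obtain:

  H_0: rank C_0 − rank ∂_1 = 4 − 3 = 1, and the invariant factors of ∂_1 are all 1, so H_0 = Z.
  H_1: rank ker ∂_1 − rank ∂_2 = (4 − 3) − 0 = 1, and there is no ∂_2, so H_1 = Z.

As a check, the Euler characteristic is 4 − 4 = 0, which agrees with 1 − 1 = 0.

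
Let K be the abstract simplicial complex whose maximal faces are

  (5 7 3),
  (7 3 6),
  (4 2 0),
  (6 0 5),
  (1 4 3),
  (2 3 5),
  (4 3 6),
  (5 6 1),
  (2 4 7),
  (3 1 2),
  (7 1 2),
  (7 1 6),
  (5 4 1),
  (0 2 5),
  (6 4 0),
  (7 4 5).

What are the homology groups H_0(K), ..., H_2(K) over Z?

Take the total order 0 < 1 < 2 < 3 < 4 < 5 < 6 < 7 on the vertex set. Then K (dimension 2) consists of the simplices:

  0-simplices (8): [0], [1], [2], [3], [4], [5], [6], [7]
  1-simplices (24): (24 of them)
  2-simplices (16): [0,2,4], [0,2,5], [0,4,6], [0,5,6], [1,2,3], [1,2,7], [1,3,4], [1,4,5], [1,5,6], [1,6,7], [2,3,5], [2,4,7], [3,4,6], [3,5,7], [3,6,7], [4,5,7]

so the chain groups are C_0 ≅ Z^8, C_1 ≅ Z^24, C_2 ≅ Z^16.

Boundary ∂_1: C_1 → C_0 sends each edge [p,q] (with p < q) to q − p.
The resulting 8×24 matrix has rank 7, and its Smith normal form has invariant factors (1,1,1,1,1,1,1).

The boundary map ∂_2: C_2 → C_1 maps a triangle to the signed sum of its edges. For instance
  ∂[1,6,7] = [6,7] − [1,7] + [1,6],
  ∂[0,5,6] = [5,6] − [0,6] + [0,5].
The resulting 24×16 matrix has rank 15, and its Smith normal form has invariant factors (1,1,1,1,1,1,1,1,1,1,1,1,1,1,1).

Now H_k = ker ∂_k / im ∂_{k+1}, so:

  H_0: rank C_0 − rank ∂_1 = 8 − 7 = 1, and the invariant factors of ∂_1 are all 1, so H_0 = Z.
  H_1: rank ker ∂_1 − rank ∂_2 = (24 − 7) − 15 = 2, and the invariant factors of ∂_2 are all 1, so H_1 = Z^2.
  H_2: rank ker ∂_2 − rank ∂_3 = (16 − 15) − 0 = 1, and there is no ∂_3, so H_2 = Z.

As a check, the Euler characteristic is 8 − 24 + 16 = 0, which agrees with 1 − 2 + 1 = 0.
(K is a triangulation of the torus T^2.)

H_0 = Z,  H_1 = Z^2,  H_2 = Z.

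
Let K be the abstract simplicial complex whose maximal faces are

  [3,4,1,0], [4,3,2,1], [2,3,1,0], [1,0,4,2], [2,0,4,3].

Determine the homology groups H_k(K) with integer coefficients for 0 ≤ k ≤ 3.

Order the vertices as 0 < 1 < 2 < 3 < 4. Listing each simplex with vertices in this order, K has dimension 3 with simplices:

  0-simplices (5): [0], [1], [2], [3], [4]
  1-simplices (10): [0,1], [0,2], [0,3], [0,4], [1,2], [1,3], [1,4], [2,3], [2,4], [3,4]
  2-simplices (10): [0,1,2], [0,1,3], [0,1,4], [0,2,3], [0,2,4], [0,3,4], [1,2,3], [1,2,4], [1,3,4], [2,3,4]
  3-simplices (5): [0,1,2,3], [0,1,2,4], [0,1,3,4], [0,2,3,4], [1,2,3,4]

Hence C_0 ≅ Z^5, C_1 ≅ Z^10, C_2 ≅ Z^10, C_3 ≅ Z^5.

Boundary ∂_1: C_1 → C_0 maps an edge to its endpoints' difference, ∂[p,q] = q − p. For instance
  ∂[0,1] = [1] − [0].
The 5×10 boundary matrix has rank 4 and Smith normal form diag(1,1,1,1).

∂_2: C_2 → C_1 maps a triangle to the signed sum of its edges. For instance
  ∂[0,3,4] = [3,4] − [0,4] + [0,3],
  ∂[0,1,3] = [1,3] − [0,3] + [0,1].
The 10×10 boundary matrix has rank 6 and Smith normal form diag(1,1,1,1,1,1).

∂_3: C_3 → C_2 sends each 3-simplex σ to the alternating sum Σ_i (−1)^i (σ with its i-th vertex removed). For instance
  ∂[1,2,3,4] = [2,3,4] − [1,3,4] + [1,2,4] − [1,2,3],
  ∂[0,1,2,4] = [1,2,4] − [0,2,4] + [0,1,4] − [0,1,2].
This gives a 10×5 integer matrix of rank 4; reducing to Smith normal form yields diagonal entries (1,1,1,1).

Computing H_k = (kernel of ∂_k) / (image of ∂_{k+1}):

  H_0: rank C_0 − rank ∂_1 = 5 − 4 = 1, and the invariant factors of ∂_1 are all 1, so H_0 = Z.
  H_1: rank ker ∂_1 − rank ∂_2 = (10 − 4) − 6 = 0, and the invariant factors of ∂_2 are all 1, so H_1 = 0.
  H_2: rank ker ∂_2 − rank ∂_3 = (10 − 6) − 4 = 0, and the invariant factors of ∂_3 are all 1, so H_2 = 0.
  H_3: rank ker ∂_3 − rank ∂_4 = (5 − 4) − 0 = 1, and there is no ∂_4, so H_3 = Z.

As a check, the Euler characteristic is 5 − 10 + 10 − 5 = 0, which agrees with 1 − 0 + 0 − 1 = 0.

H_0 = Z,  H_1 = 0,  H_2 = 0,  H_3 = Z.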